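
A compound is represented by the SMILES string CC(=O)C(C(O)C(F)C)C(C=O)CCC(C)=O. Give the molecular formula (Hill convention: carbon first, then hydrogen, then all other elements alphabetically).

Walk through each heavy atom and fill implicit hydrogens from standard valence (C 4, N 3, O 2, S 2, halogen 1):
  atom 1: C, bond orders sum to 1 (valence 4) → 3 H
  atom 2: C, bond orders sum to 4 (valence 4) → 0 H
  atom 3: O, bond orders sum to 2 (valence 2) → 0 H
  atom 4: C, bond orders sum to 3 (valence 4) → 1 H
  atom 5: C, bond orders sum to 3 (valence 4) → 1 H
  atom 6: O, bond orders sum to 1 (valence 2) → 1 H
  atom 7: C, bond orders sum to 3 (valence 4) → 1 H
  atom 8: F (halogen, monovalent) → 0 H
  atom 9: C, bond orders sum to 1 (valence 4) → 3 H
  atom 10: C, bond orders sum to 3 (valence 4) → 1 H
  atom 11: C, bond orders sum to 3 (valence 4) → 1 H
  atom 12: O, bond orders sum to 2 (valence 2) → 0 H
  atom 13: C, bond orders sum to 2 (valence 4) → 2 H
  atom 14: C, bond orders sum to 2 (valence 4) → 2 H
  atom 15: C, bond orders sum to 4 (valence 4) → 0 H
  atom 16: C, bond orders sum to 1 (valence 4) → 3 H
  atom 17: O, bond orders sum to 2 (valence 2) → 0 H
Totals → C:12, H:19, F:1, O:4.

C12H19FO4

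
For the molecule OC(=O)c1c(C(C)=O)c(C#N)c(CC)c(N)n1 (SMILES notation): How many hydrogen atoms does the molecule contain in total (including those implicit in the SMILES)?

11

Walk through each heavy atom and fill implicit hydrogens from standard valence (C 4, N 3, O 2, S 2, halogen 1); for lowercase aromatic atoms, an aromatic c carries 1 H when it has two neighbours and 0 H with three, and aromatic n carries 0 H:
  atom 1: O, bond orders sum to 1 (valence 2) → 1 H
  atom 2: C, bond orders sum to 4 (valence 4) → 0 H
  atom 3: O, bond orders sum to 2 (valence 2) → 0 H
  atom 4: aromatic c, 3 neighbours → 0 H
  atom 5: aromatic c, 3 neighbours → 0 H
  atom 6: C, bond orders sum to 4 (valence 4) → 0 H
  atom 7: C, bond orders sum to 1 (valence 4) → 3 H
  atom 8: O, bond orders sum to 2 (valence 2) → 0 H
  atom 9: aromatic c, 3 neighbours → 0 H
  atom 10: C, bond orders sum to 4 (valence 4) → 0 H
  atom 11: N, bond orders sum to 3 (valence 3) → 0 H
  atom 12: aromatic c, 3 neighbours → 0 H
  atom 13: C, bond orders sum to 2 (valence 4) → 2 H
  atom 14: C, bond orders sum to 1 (valence 4) → 3 H
  atom 15: aromatic c, 3 neighbours → 0 H
  atom 16: N, bond orders sum to 1 (valence 3) → 2 H
  atom 17: aromatic n, 2 neighbours → 0 H
Total hydrogens: 11.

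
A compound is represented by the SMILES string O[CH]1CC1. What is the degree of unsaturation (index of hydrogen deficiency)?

1

Molecular formula: C3H6O.
DoU = (2C + 2 + N − H − X) / 2, where X is the halogen count and O/S are ignored.
    = (2·3 + 2 + 0 − 6 − 0) / 2 = 2 / 2 = 1.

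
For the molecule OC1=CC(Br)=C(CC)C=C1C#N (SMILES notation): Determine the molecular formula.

Walk through each heavy atom and fill implicit hydrogens from standard valence (C 4, N 3, O 2, S 2, halogen 1):
  atom 1: O, bond orders sum to 1 (valence 2) → 1 H
  atom 2: C, bond orders sum to 4 (valence 4) → 0 H
  atom 3: C, bond orders sum to 3 (valence 4) → 1 H
  atom 4: C, bond orders sum to 4 (valence 4) → 0 H
  atom 5: Br (halogen, monovalent) → 0 H
  atom 6: C, bond orders sum to 4 (valence 4) → 0 H
  atom 7: C, bond orders sum to 2 (valence 4) → 2 H
  atom 8: C, bond orders sum to 1 (valence 4) → 3 H
  atom 9: C, bond orders sum to 3 (valence 4) → 1 H
  atom 10: C, bond orders sum to 4 (valence 4) → 0 H
  atom 11: C, bond orders sum to 4 (valence 4) → 0 H
  atom 12: N, bond orders sum to 3 (valence 3) → 0 H
Totals → C:9, H:8, Br:1, N:1, O:1.

C9H8BrNO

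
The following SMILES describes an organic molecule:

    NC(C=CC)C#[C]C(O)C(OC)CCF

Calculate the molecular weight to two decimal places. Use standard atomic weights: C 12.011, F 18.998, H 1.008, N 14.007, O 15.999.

215.27 g/mol

First, the molecular formula is C11H18FNO2 (counting implicit H from valence).
  C: 11 × 12.011 = 132.121
  F: 1 × 18.998 = 18.998
  H: 18 × 1.008 = 18.144
  N: 1 × 14.007 = 14.007
  O: 2 × 15.999 = 31.998
Sum: 11×12.011 + 1×18.998 + 18×1.008 + 1×14.007 + 2×15.999 = 215.268 → 215.27 g/mol.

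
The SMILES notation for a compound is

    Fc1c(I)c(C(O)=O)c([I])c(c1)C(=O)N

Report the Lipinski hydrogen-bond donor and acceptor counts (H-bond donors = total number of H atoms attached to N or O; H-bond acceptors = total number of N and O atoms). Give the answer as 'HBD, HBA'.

3, 4

Donors: find every N or O and count the H atoms it carries.
  atom 7 (O): bond orders sum to 1 → 1 H
  atom 8 (O): bond orders sum to 2 → 0 H
  atom 14 (O): bond orders sum to 2 → 0 H
  atom 15 (N): bond orders sum to 1 → 2 H
Lipinski HBD = 3.
Acceptors: N atoms = 1, O atoms = 3 → HBA = 4.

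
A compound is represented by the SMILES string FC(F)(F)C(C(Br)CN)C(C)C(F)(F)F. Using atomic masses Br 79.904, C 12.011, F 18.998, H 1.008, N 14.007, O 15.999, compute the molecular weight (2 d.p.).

First, the molecular formula is C7H10BrF6N (counting implicit H from valence).
  Br: 1 × 79.904 = 79.904
  C: 7 × 12.011 = 84.077
  F: 6 × 18.998 = 113.988
  H: 10 × 1.008 = 10.080
  N: 1 × 14.007 = 14.007
Sum: 1×79.904 + 7×12.011 + 6×18.998 + 10×1.008 + 1×14.007 = 302.056 → 302.06 g/mol.

302.06 g/mol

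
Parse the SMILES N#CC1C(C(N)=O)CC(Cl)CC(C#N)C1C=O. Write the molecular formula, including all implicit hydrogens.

C11H12ClN3O2

Walk through each heavy atom and fill implicit hydrogens from standard valence (C 4, N 3, O 2, S 2, halogen 1):
  atom 1: N, bond orders sum to 3 (valence 3) → 0 H
  atom 2: C, bond orders sum to 4 (valence 4) → 0 H
  atom 3: C, bond orders sum to 3 (valence 4) → 1 H
  atom 4: C, bond orders sum to 3 (valence 4) → 1 H
  atom 5: C, bond orders sum to 4 (valence 4) → 0 H
  atom 6: N, bond orders sum to 1 (valence 3) → 2 H
  atom 7: O, bond orders sum to 2 (valence 2) → 0 H
  atom 8: C, bond orders sum to 2 (valence 4) → 2 H
  atom 9: C, bond orders sum to 3 (valence 4) → 1 H
  atom 10: Cl (halogen, monovalent) → 0 H
  atom 11: C, bond orders sum to 2 (valence 4) → 2 H
  atom 12: C, bond orders sum to 3 (valence 4) → 1 H
  atom 13: C, bond orders sum to 4 (valence 4) → 0 H
  atom 14: N, bond orders sum to 3 (valence 3) → 0 H
  atom 15: C, bond orders sum to 3 (valence 4) → 1 H
  atom 16: C, bond orders sum to 3 (valence 4) → 1 H
  atom 17: O, bond orders sum to 2 (valence 2) → 0 H
Totals → C:11, H:12, Cl:1, N:3, O:2.
In Hill order: C11H12ClN3O2.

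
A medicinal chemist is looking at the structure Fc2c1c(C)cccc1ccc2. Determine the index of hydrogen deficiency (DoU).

Molecular formula: C11H9F.
DoU = (2C + 2 + N − H − X) / 2, where X is the halogen count and O/S are ignored.
    = (2·11 + 2 + 0 − 9 − 1) / 2 = 14 / 2 = 7.

7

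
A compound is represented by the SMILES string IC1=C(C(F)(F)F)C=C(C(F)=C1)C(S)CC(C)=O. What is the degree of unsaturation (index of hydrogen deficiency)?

5

Degree of unsaturation = (number of rings) + (number of π bonds).
Ring closures in the SMILES: 1.
π bonds: 4 double bonds (each 1 DoU) → 4 DoU from unsaturation.
Total DoU = 1 + 4 = 5.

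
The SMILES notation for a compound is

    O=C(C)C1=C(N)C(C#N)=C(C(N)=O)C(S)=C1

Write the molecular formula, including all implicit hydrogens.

Walk through each heavy atom and fill implicit hydrogens from standard valence (C 4, N 3, O 2, S 2, halogen 1):
  atom 1: O, bond orders sum to 2 (valence 2) → 0 H
  atom 2: C, bond orders sum to 4 (valence 4) → 0 H
  atom 3: C, bond orders sum to 1 (valence 4) → 3 H
  atom 4: C, bond orders sum to 4 (valence 4) → 0 H
  atom 5: C, bond orders sum to 4 (valence 4) → 0 H
  atom 6: N, bond orders sum to 1 (valence 3) → 2 H
  atom 7: C, bond orders sum to 4 (valence 4) → 0 H
  atom 8: C, bond orders sum to 4 (valence 4) → 0 H
  atom 9: N, bond orders sum to 3 (valence 3) → 0 H
  atom 10: C, bond orders sum to 4 (valence 4) → 0 H
  atom 11: C, bond orders sum to 4 (valence 4) → 0 H
  atom 12: N, bond orders sum to 1 (valence 3) → 2 H
  atom 13: O, bond orders sum to 2 (valence 2) → 0 H
  atom 14: C, bond orders sum to 4 (valence 4) → 0 H
  atom 15: S, bond orders sum to 1 (valence 2) → 1 H
  atom 16: C, bond orders sum to 3 (valence 4) → 1 H
Totals → C:10, H:9, N:3, O:2, S:1.
In Hill order: C10H9N3O2S.

C10H9N3O2S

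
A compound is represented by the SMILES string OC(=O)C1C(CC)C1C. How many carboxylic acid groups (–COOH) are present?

The carboxylic acid motif appears at heavy-atom position 2 in the SMILES.
Carboxylic acid count: 1.

1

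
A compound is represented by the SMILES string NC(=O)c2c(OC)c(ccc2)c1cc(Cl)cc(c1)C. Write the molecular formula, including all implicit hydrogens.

Walk through each heavy atom and fill implicit hydrogens from standard valence (C 4, N 3, O 2, S 2, halogen 1); for lowercase aromatic atoms, an aromatic c carries 1 H when it has two neighbours and 0 H with three, and aromatic n carries 0 H:
  atom 1: N, bond orders sum to 1 (valence 3) → 2 H
  atom 2: C, bond orders sum to 4 (valence 4) → 0 H
  atom 3: O, bond orders sum to 2 (valence 2) → 0 H
  atom 4: aromatic c, 3 neighbours → 0 H
  atom 5: aromatic c, 3 neighbours → 0 H
  atom 6: O, bond orders sum to 2 (valence 2) → 0 H
  atom 7: C, bond orders sum to 1 (valence 4) → 3 H
  atom 8: aromatic c, 3 neighbours → 0 H
  atom 9: aromatic c, 2 neighbours → 1 H
  atom 10: aromatic c, 2 neighbours → 1 H
  atom 11: aromatic c, 2 neighbours → 1 H
  atom 12: aromatic c, 3 neighbours → 0 H
  atom 13: aromatic c, 2 neighbours → 1 H
  atom 14: aromatic c, 3 neighbours → 0 H
  atom 15: Cl (halogen, monovalent) → 0 H
  atom 16: aromatic c, 2 neighbours → 1 H
  atom 17: aromatic c, 3 neighbours → 0 H
  atom 18: aromatic c, 2 neighbours → 1 H
  atom 19: C, bond orders sum to 1 (valence 4) → 3 H
Totals → C:15, H:14, Cl:1, N:1, O:2.

C15H14ClNO2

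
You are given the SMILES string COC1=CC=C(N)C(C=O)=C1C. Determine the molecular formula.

Walk through each heavy atom and fill implicit hydrogens from standard valence (C 4, N 3, O 2, S 2, halogen 1):
  atom 1: C, bond orders sum to 1 (valence 4) → 3 H
  atom 2: O, bond orders sum to 2 (valence 2) → 0 H
  atom 3: C, bond orders sum to 4 (valence 4) → 0 H
  atom 4: C, bond orders sum to 3 (valence 4) → 1 H
  atom 5: C, bond orders sum to 3 (valence 4) → 1 H
  atom 6: C, bond orders sum to 4 (valence 4) → 0 H
  atom 7: N, bond orders sum to 1 (valence 3) → 2 H
  atom 8: C, bond orders sum to 4 (valence 4) → 0 H
  atom 9: C, bond orders sum to 3 (valence 4) → 1 H
  atom 10: O, bond orders sum to 2 (valence 2) → 0 H
  atom 11: C, bond orders sum to 4 (valence 4) → 0 H
  atom 12: C, bond orders sum to 1 (valence 4) → 3 H
Totals → C:9, H:11, N:1, O:2.
In Hill order: C9H11NO2.

C9H11NO2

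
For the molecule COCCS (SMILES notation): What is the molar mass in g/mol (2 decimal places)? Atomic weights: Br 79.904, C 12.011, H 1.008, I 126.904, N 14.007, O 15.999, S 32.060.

First, the molecular formula is C3H8OS (counting implicit H from valence).
  C: 3 × 12.011 = 36.033
  H: 8 × 1.008 = 8.064
  O: 1 × 15.999 = 15.999
  S: 1 × 32.060 = 32.060
Sum: 3×12.011 + 8×1.008 + 1×15.999 + 1×32.060 = 92.156 → 92.16 g/mol.

92.16 g/mol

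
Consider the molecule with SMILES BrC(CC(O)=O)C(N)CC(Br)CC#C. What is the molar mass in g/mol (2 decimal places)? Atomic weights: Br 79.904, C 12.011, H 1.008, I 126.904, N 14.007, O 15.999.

First, the molecular formula is C9H13Br2NO2 (counting implicit H from valence).
  Br: 2 × 79.904 = 159.808
  C: 9 × 12.011 = 108.099
  H: 13 × 1.008 = 13.104
  N: 1 × 14.007 = 14.007
  O: 2 × 15.999 = 31.998
Sum: 2×79.904 + 9×12.011 + 13×1.008 + 1×14.007 + 2×15.999 = 327.016 → 327.02 g/mol.

327.02 g/mol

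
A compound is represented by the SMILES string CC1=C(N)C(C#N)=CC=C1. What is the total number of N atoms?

2

Scan the SMILES for N atoms (remember two-letter symbols like Cl and Br are single atoms).
Nitrogen count: 2.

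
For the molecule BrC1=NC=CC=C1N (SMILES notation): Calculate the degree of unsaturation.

Molecular formula: C5H5BrN2.
DoU = (2C + 2 + N − H − X) / 2, where X is the halogen count and O/S are ignored.
    = (2·5 + 2 + 2 − 5 − 1) / 2 = 8 / 2 = 4.

4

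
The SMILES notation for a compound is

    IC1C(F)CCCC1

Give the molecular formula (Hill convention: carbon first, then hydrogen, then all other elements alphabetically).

Walk through each heavy atom and fill implicit hydrogens from standard valence (C 4, N 3, O 2, S 2, halogen 1):
  atom 1: I (halogen, monovalent) → 0 H
  atom 2: C, bond orders sum to 3 (valence 4) → 1 H
  atom 3: C, bond orders sum to 3 (valence 4) → 1 H
  atom 4: F (halogen, monovalent) → 0 H
  atom 5: C, bond orders sum to 2 (valence 4) → 2 H
  atom 6: C, bond orders sum to 2 (valence 4) → 2 H
  atom 7: C, bond orders sum to 2 (valence 4) → 2 H
  atom 8: C, bond orders sum to 2 (valence 4) → 2 H
Totals → C:6, H:10, F:1, I:1.
In Hill order: C6H10FI.

C6H10FI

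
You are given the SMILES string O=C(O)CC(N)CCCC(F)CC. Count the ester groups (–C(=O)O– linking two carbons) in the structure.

Scan the SMILES for the ester motif — none present.
Groups that are present: 1 carboxylic acid, 1 primary amine.

0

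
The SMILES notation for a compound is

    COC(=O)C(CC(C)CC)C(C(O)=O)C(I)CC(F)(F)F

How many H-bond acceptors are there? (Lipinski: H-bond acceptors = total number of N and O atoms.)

4

N atoms: 0; O atoms: 4.
Lipinski HBA = 0 + 4 = 4.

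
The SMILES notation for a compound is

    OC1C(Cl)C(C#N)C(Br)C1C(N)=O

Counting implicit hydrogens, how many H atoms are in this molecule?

8

Walk through each heavy atom and fill implicit hydrogens from standard valence (C 4, N 3, O 2, S 2, halogen 1):
  atom 1: O, bond orders sum to 1 (valence 2) → 1 H
  atom 2: C, bond orders sum to 3 (valence 4) → 1 H
  atom 3: C, bond orders sum to 3 (valence 4) → 1 H
  atom 4: Cl (halogen, monovalent) → 0 H
  atom 5: C, bond orders sum to 3 (valence 4) → 1 H
  atom 6: C, bond orders sum to 4 (valence 4) → 0 H
  atom 7: N, bond orders sum to 3 (valence 3) → 0 H
  atom 8: C, bond orders sum to 3 (valence 4) → 1 H
  atom 9: Br (halogen, monovalent) → 0 H
  atom 10: C, bond orders sum to 3 (valence 4) → 1 H
  atom 11: C, bond orders sum to 4 (valence 4) → 0 H
  atom 12: N, bond orders sum to 1 (valence 3) → 2 H
  atom 13: O, bond orders sum to 2 (valence 2) → 0 H
Total hydrogens: 8.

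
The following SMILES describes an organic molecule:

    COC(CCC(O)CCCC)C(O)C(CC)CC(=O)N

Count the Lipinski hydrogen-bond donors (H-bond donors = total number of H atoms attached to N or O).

4

Donors: find every N or O and count the H atoms it carries.
  atom 2 (O): bond orders sum to 2 → 0 H
  atom 7 (O): bond orders sum to 1 → 1 H
  atom 13 (O): bond orders sum to 1 → 1 H
  atom 19 (O): bond orders sum to 2 → 0 H
  atom 20 (N): bond orders sum to 1 → 2 H
Lipinski HBD = 4.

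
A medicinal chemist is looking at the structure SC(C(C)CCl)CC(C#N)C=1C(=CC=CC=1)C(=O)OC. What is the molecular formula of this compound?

Walk through each heavy atom and fill implicit hydrogens from standard valence (C 4, N 3, O 2, S 2, halogen 1):
  atom 1: S, bond orders sum to 1 (valence 2) → 1 H
  atom 2: C, bond orders sum to 3 (valence 4) → 1 H
  atom 3: C, bond orders sum to 3 (valence 4) → 1 H
  atom 4: C, bond orders sum to 1 (valence 4) → 3 H
  atom 5: C, bond orders sum to 2 (valence 4) → 2 H
  atom 6: Cl (halogen, monovalent) → 0 H
  atom 7: C, bond orders sum to 2 (valence 4) → 2 H
  atom 8: C, bond orders sum to 3 (valence 4) → 1 H
  atom 9: C, bond orders sum to 4 (valence 4) → 0 H
  atom 10: N, bond orders sum to 3 (valence 3) → 0 H
  atom 11: C, bond orders sum to 4 (valence 4) → 0 H
  atom 12: C, bond orders sum to 4 (valence 4) → 0 H
  atom 13: C, bond orders sum to 3 (valence 4) → 1 H
  atom 14: C, bond orders sum to 3 (valence 4) → 1 H
  atom 15: C, bond orders sum to 3 (valence 4) → 1 H
  atom 16: C, bond orders sum to 3 (valence 4) → 1 H
  atom 17: C, bond orders sum to 4 (valence 4) → 0 H
  atom 18: O, bond orders sum to 2 (valence 2) → 0 H
  atom 19: O, bond orders sum to 2 (valence 2) → 0 H
  atom 20: C, bond orders sum to 1 (valence 4) → 3 H
Totals → C:15, H:18, Cl:1, N:1, O:2, S:1.

C15H18ClNO2S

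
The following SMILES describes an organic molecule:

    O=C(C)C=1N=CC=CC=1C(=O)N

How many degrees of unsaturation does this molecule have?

6

Degree of unsaturation = (number of rings) + (number of π bonds).
Ring closures in the SMILES: 1.
π bonds: 5 double bonds (each 1 DoU) → 5 DoU from unsaturation.
Total DoU = 1 + 5 = 6.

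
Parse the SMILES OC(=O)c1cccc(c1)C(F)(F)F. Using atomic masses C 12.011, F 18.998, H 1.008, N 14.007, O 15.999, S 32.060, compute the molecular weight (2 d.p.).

First, the molecular formula is C8H5F3O2 (counting implicit H from valence).
  C: 8 × 12.011 = 96.088
  F: 3 × 18.998 = 56.994
  H: 5 × 1.008 = 5.040
  O: 2 × 15.999 = 31.998
Sum: 8×12.011 + 3×18.998 + 5×1.008 + 2×15.999 = 190.120 → 190.12 g/mol.

190.12 g/mol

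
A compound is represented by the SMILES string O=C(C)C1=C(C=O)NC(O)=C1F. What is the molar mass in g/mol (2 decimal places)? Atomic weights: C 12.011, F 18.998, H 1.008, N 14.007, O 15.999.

First, the molecular formula is C7H6FNO3 (counting implicit H from valence).
  C: 7 × 12.011 = 84.077
  F: 1 × 18.998 = 18.998
  H: 6 × 1.008 = 6.048
  N: 1 × 14.007 = 14.007
  O: 3 × 15.999 = 47.997
Sum: 7×12.011 + 1×18.998 + 6×1.008 + 1×14.007 + 3×15.999 = 171.127 → 171.13 g/mol.

171.13 g/mol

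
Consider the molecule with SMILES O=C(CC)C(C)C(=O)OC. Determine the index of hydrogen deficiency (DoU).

Degree of unsaturation = (number of rings) + (number of π bonds).
Ring closures in the SMILES: 0.
π bonds: 2 double bonds (each 1 DoU) → 2 DoU from unsaturation.
Total DoU = 0 + 2 = 2.

2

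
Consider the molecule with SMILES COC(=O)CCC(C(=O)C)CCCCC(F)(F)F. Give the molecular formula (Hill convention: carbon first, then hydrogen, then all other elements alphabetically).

C12H19F3O3

Walk through each heavy atom and fill implicit hydrogens from standard valence (C 4, N 3, O 2, S 2, halogen 1):
  atom 1: C, bond orders sum to 1 (valence 4) → 3 H
  atom 2: O, bond orders sum to 2 (valence 2) → 0 H
  atom 3: C, bond orders sum to 4 (valence 4) → 0 H
  atom 4: O, bond orders sum to 2 (valence 2) → 0 H
  atom 5: C, bond orders sum to 2 (valence 4) → 2 H
  atom 6: C, bond orders sum to 2 (valence 4) → 2 H
  atom 7: C, bond orders sum to 3 (valence 4) → 1 H
  atom 8: C, bond orders sum to 4 (valence 4) → 0 H
  atom 9: O, bond orders sum to 2 (valence 2) → 0 H
  atom 10: C, bond orders sum to 1 (valence 4) → 3 H
  atom 11: C, bond orders sum to 2 (valence 4) → 2 H
  atom 12: C, bond orders sum to 2 (valence 4) → 2 H
  atom 13: C, bond orders sum to 2 (valence 4) → 2 H
  atom 14: C, bond orders sum to 2 (valence 4) → 2 H
  atom 15: C, bond orders sum to 4 (valence 4) → 0 H
  atom 16: F (halogen, monovalent) → 0 H
  atom 17: F (halogen, monovalent) → 0 H
  atom 18: F (halogen, monovalent) → 0 H
Totals → C:12, H:19, F:3, O:3.
In Hill order: C12H19F3O3.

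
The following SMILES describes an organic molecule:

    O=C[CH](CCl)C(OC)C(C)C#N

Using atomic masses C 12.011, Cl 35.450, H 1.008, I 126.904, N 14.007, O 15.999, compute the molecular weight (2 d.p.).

First, the molecular formula is C8H12ClNO2 (counting implicit H from valence).
  C: 8 × 12.011 = 96.088
  Cl: 1 × 35.450 = 35.450
  H: 12 × 1.008 = 12.096
  N: 1 × 14.007 = 14.007
  O: 2 × 15.999 = 31.998
Sum: 8×12.011 + 1×35.450 + 12×1.008 + 1×14.007 + 2×15.999 = 189.639 → 189.64 g/mol.

189.64 g/mol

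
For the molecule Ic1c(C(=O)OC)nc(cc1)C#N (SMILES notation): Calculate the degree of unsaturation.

7

Molecular formula: C8H5IN2O2.
DoU = (2C + 2 + N − H − X) / 2, where X is the halogen count and O/S are ignored.
    = (2·8 + 2 + 2 − 5 − 1) / 2 = 14 / 2 = 7.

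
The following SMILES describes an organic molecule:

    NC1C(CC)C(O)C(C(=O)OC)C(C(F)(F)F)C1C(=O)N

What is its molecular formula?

Walk through each heavy atom and fill implicit hydrogens from standard valence (C 4, N 3, O 2, S 2, halogen 1):
  atom 1: N, bond orders sum to 1 (valence 3) → 2 H
  atom 2: C, bond orders sum to 3 (valence 4) → 1 H
  atom 3: C, bond orders sum to 3 (valence 4) → 1 H
  atom 4: C, bond orders sum to 2 (valence 4) → 2 H
  atom 5: C, bond orders sum to 1 (valence 4) → 3 H
  atom 6: C, bond orders sum to 3 (valence 4) → 1 H
  atom 7: O, bond orders sum to 1 (valence 2) → 1 H
  atom 8: C, bond orders sum to 3 (valence 4) → 1 H
  atom 9: C, bond orders sum to 4 (valence 4) → 0 H
  atom 10: O, bond orders sum to 2 (valence 2) → 0 H
  atom 11: O, bond orders sum to 2 (valence 2) → 0 H
  atom 12: C, bond orders sum to 1 (valence 4) → 3 H
  atom 13: C, bond orders sum to 3 (valence 4) → 1 H
  atom 14: C, bond orders sum to 4 (valence 4) → 0 H
  atom 15: F (halogen, monovalent) → 0 H
  atom 16: F (halogen, monovalent) → 0 H
  atom 17: F (halogen, monovalent) → 0 H
  atom 18: C, bond orders sum to 3 (valence 4) → 1 H
  atom 19: C, bond orders sum to 4 (valence 4) → 0 H
  atom 20: O, bond orders sum to 2 (valence 2) → 0 H
  atom 21: N, bond orders sum to 1 (valence 3) → 2 H
Totals → C:12, H:19, F:3, N:2, O:4.
In Hill order: C12H19F3N2O4.

C12H19F3N2O4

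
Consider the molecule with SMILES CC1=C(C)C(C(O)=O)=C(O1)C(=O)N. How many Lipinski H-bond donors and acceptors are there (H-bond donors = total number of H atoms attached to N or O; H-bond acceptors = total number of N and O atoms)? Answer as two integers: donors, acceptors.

3, 5

Donors: find every N or O and count the H atoms it carries.
  atom 7 (O): bond orders sum to 1 → 1 H
  atom 8 (O): bond orders sum to 2 → 0 H
  atom 10 (O): bond orders sum to 2 → 0 H
  atom 12 (O): bond orders sum to 2 → 0 H
  atom 13 (N): bond orders sum to 1 → 2 H
Lipinski HBD = 3.
Acceptors: N atoms = 1, O atoms = 4 → HBA = 5.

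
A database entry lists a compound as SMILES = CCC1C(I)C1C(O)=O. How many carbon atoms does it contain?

Count every carbon token in the SMILES (each C, including those in ring-closure positions and inside branches).
Carbon count: 6.

6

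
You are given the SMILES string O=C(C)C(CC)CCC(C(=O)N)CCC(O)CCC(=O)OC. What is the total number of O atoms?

Scan the SMILES for O atoms (remember two-letter symbols like Cl and Br are single atoms).
Oxygen count: 5.

5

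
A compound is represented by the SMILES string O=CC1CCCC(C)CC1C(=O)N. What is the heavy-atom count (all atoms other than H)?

13

Every atom symbol written in the SMILES (organic subset) is one heavy atom; implicit H are not written.
Heavy atoms by element → C:10, N:1, O:2.
Total: 13.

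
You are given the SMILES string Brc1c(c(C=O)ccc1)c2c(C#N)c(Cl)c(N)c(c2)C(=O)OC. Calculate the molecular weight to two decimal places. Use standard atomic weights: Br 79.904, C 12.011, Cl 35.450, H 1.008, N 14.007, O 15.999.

First, the molecular formula is C16H10BrClN2O3 (counting implicit H from valence).
  Br: 1 × 79.904 = 79.904
  C: 16 × 12.011 = 192.176
  Cl: 1 × 35.450 = 35.450
  H: 10 × 1.008 = 10.080
  N: 2 × 14.007 = 28.014
  O: 3 × 15.999 = 47.997
Sum: 1×79.904 + 16×12.011 + 1×35.450 + 10×1.008 + 2×14.007 + 3×15.999 = 393.621 → 393.62 g/mol.

393.62 g/mol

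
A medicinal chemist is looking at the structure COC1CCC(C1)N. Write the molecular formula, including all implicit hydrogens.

Walk through each heavy atom and fill implicit hydrogens from standard valence (C 4, N 3, O 2, S 2, halogen 1):
  atom 1: C, bond orders sum to 1 (valence 4) → 3 H
  atom 2: O, bond orders sum to 2 (valence 2) → 0 H
  atom 3: C, bond orders sum to 3 (valence 4) → 1 H
  atom 4: C, bond orders sum to 2 (valence 4) → 2 H
  atom 5: C, bond orders sum to 2 (valence 4) → 2 H
  atom 6: C, bond orders sum to 3 (valence 4) → 1 H
  atom 7: C, bond orders sum to 2 (valence 4) → 2 H
  atom 8: N, bond orders sum to 1 (valence 3) → 2 H
Totals → C:6, H:13, N:1, O:1.

C6H13NO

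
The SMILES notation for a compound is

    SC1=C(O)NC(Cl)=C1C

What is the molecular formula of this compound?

C5H6ClNOS

Walk through each heavy atom and fill implicit hydrogens from standard valence (C 4, N 3, O 2, S 2, halogen 1):
  atom 1: S, bond orders sum to 1 (valence 2) → 1 H
  atom 2: C, bond orders sum to 4 (valence 4) → 0 H
  atom 3: C, bond orders sum to 4 (valence 4) → 0 H
  atom 4: O, bond orders sum to 1 (valence 2) → 1 H
  atom 5: N, bond orders sum to 2 (valence 3) → 1 H
  atom 6: C, bond orders sum to 4 (valence 4) → 0 H
  atom 7: Cl (halogen, monovalent) → 0 H
  atom 8: C, bond orders sum to 4 (valence 4) → 0 H
  atom 9: C, bond orders sum to 1 (valence 4) → 3 H
Totals → C:5, H:6, Cl:1, N:1, O:1, S:1.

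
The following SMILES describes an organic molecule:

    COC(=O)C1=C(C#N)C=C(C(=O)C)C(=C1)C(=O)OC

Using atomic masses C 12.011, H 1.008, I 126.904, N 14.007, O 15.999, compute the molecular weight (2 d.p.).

First, the molecular formula is C13H11NO5 (counting implicit H from valence).
  C: 13 × 12.011 = 156.143
  H: 11 × 1.008 = 11.088
  N: 1 × 14.007 = 14.007
  O: 5 × 15.999 = 79.995
Sum: 13×12.011 + 11×1.008 + 1×14.007 + 5×15.999 = 261.233 → 261.23 g/mol.

261.23 g/mol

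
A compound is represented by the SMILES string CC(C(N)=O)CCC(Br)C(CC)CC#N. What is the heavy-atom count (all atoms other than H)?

Every atom symbol written in the SMILES (organic subset) is one heavy atom; implicit H are not written.
Heavy atoms by element → Br:1, C:11, N:2, O:1.
Total: 15.

15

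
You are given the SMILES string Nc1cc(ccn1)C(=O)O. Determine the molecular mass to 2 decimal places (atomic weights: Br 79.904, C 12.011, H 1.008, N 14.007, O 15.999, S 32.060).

138.13 g/mol

First, the molecular formula is C6H6N2O2 (counting implicit H from valence).
  C: 6 × 12.011 = 72.066
  H: 6 × 1.008 = 6.048
  N: 2 × 14.007 = 28.014
  O: 2 × 15.999 = 31.998
Sum: 6×12.011 + 6×1.008 + 2×14.007 + 2×15.999 = 138.126 → 138.13 g/mol.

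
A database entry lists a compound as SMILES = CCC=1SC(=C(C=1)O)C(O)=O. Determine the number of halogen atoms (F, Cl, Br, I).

0

Scan the SMILES for the halogen motif — none present.
Groups that are present: 1 carboxylic acid, 1 hydroxyl.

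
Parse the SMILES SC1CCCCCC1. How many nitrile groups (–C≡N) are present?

Scan the SMILES for the nitrile motif — none present.
Groups that are present: 1 thiol.

0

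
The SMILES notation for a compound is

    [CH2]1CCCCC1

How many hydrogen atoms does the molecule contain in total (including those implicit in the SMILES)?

12

Walk through each heavy atom and fill implicit hydrogens from standard valence (C 4, N 3, O 2, S 2, halogen 1):
  atom 1: C with explicit H count 2
  atom 2: C, bond orders sum to 2 (valence 4) → 2 H
  atom 3: C, bond orders sum to 2 (valence 4) → 2 H
  atom 4: C, bond orders sum to 2 (valence 4) → 2 H
  atom 5: C, bond orders sum to 2 (valence 4) → 2 H
  atom 6: C, bond orders sum to 2 (valence 4) → 2 H
Total hydrogens: 12.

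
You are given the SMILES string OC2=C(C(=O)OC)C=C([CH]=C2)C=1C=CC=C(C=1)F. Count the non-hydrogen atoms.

18

Every atom symbol written in the SMILES (organic subset) is one heavy atom; implicit H are not written.
Heavy atoms by element → C:14, F:1, O:3.
Total: 18.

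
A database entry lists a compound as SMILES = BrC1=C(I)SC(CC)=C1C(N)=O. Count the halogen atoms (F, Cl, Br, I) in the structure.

Halogen atoms appear at heavy-atom positions 1, 4 (1×Br, 1×I).
Other groups present: 1 amide.
Halogen count: 2.

2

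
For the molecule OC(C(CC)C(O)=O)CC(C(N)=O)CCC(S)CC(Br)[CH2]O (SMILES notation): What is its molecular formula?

Walk through each heavy atom and fill implicit hydrogens from standard valence (C 4, N 3, O 2, S 2, halogen 1):
  atom 1: O, bond orders sum to 1 (valence 2) → 1 H
  atom 2: C, bond orders sum to 3 (valence 4) → 1 H
  atom 3: C, bond orders sum to 3 (valence 4) → 1 H
  atom 4: C, bond orders sum to 2 (valence 4) → 2 H
  atom 5: C, bond orders sum to 1 (valence 4) → 3 H
  atom 6: C, bond orders sum to 4 (valence 4) → 0 H
  atom 7: O, bond orders sum to 1 (valence 2) → 1 H
  atom 8: O, bond orders sum to 2 (valence 2) → 0 H
  atom 9: C, bond orders sum to 2 (valence 4) → 2 H
  atom 10: C, bond orders sum to 3 (valence 4) → 1 H
  atom 11: C, bond orders sum to 4 (valence 4) → 0 H
  atom 12: N, bond orders sum to 1 (valence 3) → 2 H
  atom 13: O, bond orders sum to 2 (valence 2) → 0 H
  atom 14: C, bond orders sum to 2 (valence 4) → 2 H
  atom 15: C, bond orders sum to 2 (valence 4) → 2 H
  atom 16: C, bond orders sum to 3 (valence 4) → 1 H
  atom 17: S, bond orders sum to 1 (valence 2) → 1 H
  atom 18: C, bond orders sum to 2 (valence 4) → 2 H
  atom 19: C, bond orders sum to 3 (valence 4) → 1 H
  atom 20: Br (halogen, monovalent) → 0 H
  atom 21: C with explicit H count 2
  atom 22: O, bond orders sum to 1 (valence 2) → 1 H
Totals → C:14, H:26, Br:1, N:1, O:5, S:1.
In Hill order: C14H26BrNO5S.

C14H26BrNO5S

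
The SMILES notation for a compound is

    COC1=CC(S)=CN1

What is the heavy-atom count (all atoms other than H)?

Every atom symbol written in the SMILES (organic subset) is one heavy atom; implicit H are not written.
Heavy atoms by element → C:5, N:1, O:1, S:1.
Total: 8.

8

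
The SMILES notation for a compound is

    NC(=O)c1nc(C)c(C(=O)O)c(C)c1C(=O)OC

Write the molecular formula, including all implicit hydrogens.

Walk through each heavy atom and fill implicit hydrogens from standard valence (C 4, N 3, O 2, S 2, halogen 1); for lowercase aromatic atoms, an aromatic c carries 1 H when it has two neighbours and 0 H with three, and aromatic n carries 0 H:
  atom 1: N, bond orders sum to 1 (valence 3) → 2 H
  atom 2: C, bond orders sum to 4 (valence 4) → 0 H
  atom 3: O, bond orders sum to 2 (valence 2) → 0 H
  atom 4: aromatic c, 3 neighbours → 0 H
  atom 5: aromatic n, 2 neighbours → 0 H
  atom 6: aromatic c, 3 neighbours → 0 H
  atom 7: C, bond orders sum to 1 (valence 4) → 3 H
  atom 8: aromatic c, 3 neighbours → 0 H
  atom 9: C, bond orders sum to 4 (valence 4) → 0 H
  atom 10: O, bond orders sum to 2 (valence 2) → 0 H
  atom 11: O, bond orders sum to 1 (valence 2) → 1 H
  atom 12: aromatic c, 3 neighbours → 0 H
  atom 13: C, bond orders sum to 1 (valence 4) → 3 H
  atom 14: aromatic c, 3 neighbours → 0 H
  atom 15: C, bond orders sum to 4 (valence 4) → 0 H
  atom 16: O, bond orders sum to 2 (valence 2) → 0 H
  atom 17: O, bond orders sum to 2 (valence 2) → 0 H
  atom 18: C, bond orders sum to 1 (valence 4) → 3 H
Totals → C:11, H:12, N:2, O:5.
In Hill order: C11H12N2O5.

C11H12N2O5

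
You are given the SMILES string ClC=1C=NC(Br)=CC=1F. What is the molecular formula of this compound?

Walk through each heavy atom and fill implicit hydrogens from standard valence (C 4, N 3, O 2, S 2, halogen 1):
  atom 1: Cl (halogen, monovalent) → 0 H
  atom 2: C, bond orders sum to 4 (valence 4) → 0 H
  atom 3: C, bond orders sum to 3 (valence 4) → 1 H
  atom 4: N, bond orders sum to 3 (valence 3) → 0 H
  atom 5: C, bond orders sum to 4 (valence 4) → 0 H
  atom 6: Br (halogen, monovalent) → 0 H
  atom 7: C, bond orders sum to 3 (valence 4) → 1 H
  atom 8: C, bond orders sum to 4 (valence 4) → 0 H
  atom 9: F (halogen, monovalent) → 0 H
Totals → C:5, H:2, Br:1, Cl:1, F:1, N:1.
In Hill order: C5H2BrClFN.

C5H2BrClFN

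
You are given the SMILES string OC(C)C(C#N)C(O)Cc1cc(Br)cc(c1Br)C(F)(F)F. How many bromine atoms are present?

2

Scan the SMILES for Br atoms (remember two-letter symbols like Cl and Br are single atoms).
Bromine count: 2.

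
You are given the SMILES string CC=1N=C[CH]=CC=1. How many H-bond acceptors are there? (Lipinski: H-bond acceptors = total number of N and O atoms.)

1

N atoms: 1; O atoms: 0.
Lipinski HBA = 1 + 0 = 1.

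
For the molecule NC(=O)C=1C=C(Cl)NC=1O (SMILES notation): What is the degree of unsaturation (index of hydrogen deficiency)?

4

Molecular formula: C5H5ClN2O2.
DoU = (2C + 2 + N − H − X) / 2, where X is the halogen count and O/S are ignored.
    = (2·5 + 2 + 2 − 5 − 1) / 2 = 8 / 2 = 4.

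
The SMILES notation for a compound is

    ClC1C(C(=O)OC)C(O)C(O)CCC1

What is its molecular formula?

Walk through each heavy atom and fill implicit hydrogens from standard valence (C 4, N 3, O 2, S 2, halogen 1):
  atom 1: Cl (halogen, monovalent) → 0 H
  atom 2: C, bond orders sum to 3 (valence 4) → 1 H
  atom 3: C, bond orders sum to 3 (valence 4) → 1 H
  atom 4: C, bond orders sum to 4 (valence 4) → 0 H
  atom 5: O, bond orders sum to 2 (valence 2) → 0 H
  atom 6: O, bond orders sum to 2 (valence 2) → 0 H
  atom 7: C, bond orders sum to 1 (valence 4) → 3 H
  atom 8: C, bond orders sum to 3 (valence 4) → 1 H
  atom 9: O, bond orders sum to 1 (valence 2) → 1 H
  atom 10: C, bond orders sum to 3 (valence 4) → 1 H
  atom 11: O, bond orders sum to 1 (valence 2) → 1 H
  atom 12: C, bond orders sum to 2 (valence 4) → 2 H
  atom 13: C, bond orders sum to 2 (valence 4) → 2 H
  atom 14: C, bond orders sum to 2 (valence 4) → 2 H
Totals → C:9, H:15, Cl:1, O:4.

C9H15ClO4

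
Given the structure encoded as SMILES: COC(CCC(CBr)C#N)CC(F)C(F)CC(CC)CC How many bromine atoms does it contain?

1

Scan the SMILES for Br atoms (remember two-letter symbols like Cl and Br are single atoms).
Bromine count: 1.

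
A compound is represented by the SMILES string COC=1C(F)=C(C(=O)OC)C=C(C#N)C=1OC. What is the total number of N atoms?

Scan the SMILES for N atoms (remember two-letter symbols like Cl and Br are single atoms).
Nitrogen count: 1.

1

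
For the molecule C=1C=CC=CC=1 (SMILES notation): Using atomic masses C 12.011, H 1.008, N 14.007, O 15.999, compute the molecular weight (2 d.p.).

78.11 g/mol

First, the molecular formula is C6H6 (counting implicit H from valence).
  C: 6 × 12.011 = 72.066
  H: 6 × 1.008 = 6.048
Sum: 6×12.011 + 6×1.008 = 78.114 → 78.11 g/mol.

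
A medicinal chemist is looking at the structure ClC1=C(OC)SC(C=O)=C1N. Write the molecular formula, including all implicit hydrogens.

Walk through each heavy atom and fill implicit hydrogens from standard valence (C 4, N 3, O 2, S 2, halogen 1):
  atom 1: Cl (halogen, monovalent) → 0 H
  atom 2: C, bond orders sum to 4 (valence 4) → 0 H
  atom 3: C, bond orders sum to 4 (valence 4) → 0 H
  atom 4: O, bond orders sum to 2 (valence 2) → 0 H
  atom 5: C, bond orders sum to 1 (valence 4) → 3 H
  atom 6: S, bond orders sum to 2 (valence 2) → 0 H
  atom 7: C, bond orders sum to 4 (valence 4) → 0 H
  atom 8: C, bond orders sum to 3 (valence 4) → 1 H
  atom 9: O, bond orders sum to 2 (valence 2) → 0 H
  atom 10: C, bond orders sum to 4 (valence 4) → 0 H
  atom 11: N, bond orders sum to 1 (valence 3) → 2 H
Totals → C:6, H:6, Cl:1, N:1, O:2, S:1.
In Hill order: C6H6ClNO2S.

C6H6ClNO2S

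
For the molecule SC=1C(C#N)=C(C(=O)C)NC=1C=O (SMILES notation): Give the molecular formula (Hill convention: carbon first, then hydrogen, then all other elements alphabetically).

C8H6N2O2S

Walk through each heavy atom and fill implicit hydrogens from standard valence (C 4, N 3, O 2, S 2, halogen 1):
  atom 1: S, bond orders sum to 1 (valence 2) → 1 H
  atom 2: C, bond orders sum to 4 (valence 4) → 0 H
  atom 3: C, bond orders sum to 4 (valence 4) → 0 H
  atom 4: C, bond orders sum to 4 (valence 4) → 0 H
  atom 5: N, bond orders sum to 3 (valence 3) → 0 H
  atom 6: C, bond orders sum to 4 (valence 4) → 0 H
  atom 7: C, bond orders sum to 4 (valence 4) → 0 H
  atom 8: O, bond orders sum to 2 (valence 2) → 0 H
  atom 9: C, bond orders sum to 1 (valence 4) → 3 H
  atom 10: N, bond orders sum to 2 (valence 3) → 1 H
  atom 11: C, bond orders sum to 4 (valence 4) → 0 H
  atom 12: C, bond orders sum to 3 (valence 4) → 1 H
  atom 13: O, bond orders sum to 2 (valence 2) → 0 H
Totals → C:8, H:6, N:2, O:2, S:1.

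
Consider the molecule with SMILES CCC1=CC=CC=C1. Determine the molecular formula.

C8H10

Walk through each heavy atom and fill implicit hydrogens from standard valence (C 4, N 3, O 2, S 2, halogen 1):
  atom 1: C, bond orders sum to 1 (valence 4) → 3 H
  atom 2: C, bond orders sum to 2 (valence 4) → 2 H
  atom 3: C, bond orders sum to 4 (valence 4) → 0 H
  atom 4: C, bond orders sum to 3 (valence 4) → 1 H
  atom 5: C, bond orders sum to 3 (valence 4) → 1 H
  atom 6: C, bond orders sum to 3 (valence 4) → 1 H
  atom 7: C, bond orders sum to 3 (valence 4) → 1 H
  atom 8: C, bond orders sum to 3 (valence 4) → 1 H
Totals → C:8, H:10.
In Hill order: C8H10.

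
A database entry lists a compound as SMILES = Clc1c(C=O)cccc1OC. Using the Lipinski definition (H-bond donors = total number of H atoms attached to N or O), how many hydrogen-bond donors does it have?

Donors: find every N or O and count the H atoms it carries.
  atom 5 (O): bond orders sum to 2 → 0 H
  atom 10 (O): bond orders sum to 2 → 0 H
Lipinski HBD = 0.

0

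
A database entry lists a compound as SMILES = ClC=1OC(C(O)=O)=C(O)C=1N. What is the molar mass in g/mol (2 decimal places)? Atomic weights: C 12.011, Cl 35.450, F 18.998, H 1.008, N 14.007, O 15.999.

177.54 g/mol

First, the molecular formula is C5H4ClNO4 (counting implicit H from valence).
  C: 5 × 12.011 = 60.055
  Cl: 1 × 35.450 = 35.450
  H: 4 × 1.008 = 4.032
  N: 1 × 14.007 = 14.007
  O: 4 × 15.999 = 63.996
Sum: 5×12.011 + 1×35.450 + 4×1.008 + 1×14.007 + 4×15.999 = 177.540 → 177.54 g/mol.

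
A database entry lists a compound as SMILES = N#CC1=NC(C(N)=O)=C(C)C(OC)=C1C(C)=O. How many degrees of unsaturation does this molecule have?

Molecular formula: C11H11N3O3.
DoU = (2C + 2 + N − H − X) / 2, where X is the halogen count and O/S are ignored.
    = (2·11 + 2 + 3 − 11 − 0) / 2 = 16 / 2 = 8.

8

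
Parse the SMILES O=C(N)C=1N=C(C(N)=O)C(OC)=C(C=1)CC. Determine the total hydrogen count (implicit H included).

13

Walk through each heavy atom and fill implicit hydrogens from standard valence (C 4, N 3, O 2, S 2, halogen 1):
  atom 1: O, bond orders sum to 2 (valence 2) → 0 H
  atom 2: C, bond orders sum to 4 (valence 4) → 0 H
  atom 3: N, bond orders sum to 1 (valence 3) → 2 H
  atom 4: C, bond orders sum to 4 (valence 4) → 0 H
  atom 5: N, bond orders sum to 3 (valence 3) → 0 H
  atom 6: C, bond orders sum to 4 (valence 4) → 0 H
  atom 7: C, bond orders sum to 4 (valence 4) → 0 H
  atom 8: N, bond orders sum to 1 (valence 3) → 2 H
  atom 9: O, bond orders sum to 2 (valence 2) → 0 H
  atom 10: C, bond orders sum to 4 (valence 4) → 0 H
  atom 11: O, bond orders sum to 2 (valence 2) → 0 H
  atom 12: C, bond orders sum to 1 (valence 4) → 3 H
  atom 13: C, bond orders sum to 4 (valence 4) → 0 H
  atom 14: C, bond orders sum to 3 (valence 4) → 1 H
  atom 15: C, bond orders sum to 2 (valence 4) → 2 H
  atom 16: C, bond orders sum to 1 (valence 4) → 3 H
Total hydrogens: 13.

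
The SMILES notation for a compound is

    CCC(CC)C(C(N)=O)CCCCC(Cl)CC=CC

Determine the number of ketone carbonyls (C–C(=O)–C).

Scan the SMILES for the ketone motif — none present.
Groups that are present: 1 alkene, 1 amide.

0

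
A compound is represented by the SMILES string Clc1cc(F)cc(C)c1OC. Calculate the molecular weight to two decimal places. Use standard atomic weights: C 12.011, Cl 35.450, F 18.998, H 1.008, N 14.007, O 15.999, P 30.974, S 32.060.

174.60 g/mol

First, the molecular formula is C8H8ClFO (counting implicit H from valence).
  C: 8 × 12.011 = 96.088
  Cl: 1 × 35.450 = 35.450
  F: 1 × 18.998 = 18.998
  H: 8 × 1.008 = 8.064
  O: 1 × 15.999 = 15.999
Sum: 8×12.011 + 1×35.450 + 1×18.998 + 8×1.008 + 1×15.999 = 174.599 → 174.60 g/mol.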